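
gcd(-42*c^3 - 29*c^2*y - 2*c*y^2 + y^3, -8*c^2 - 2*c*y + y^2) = 2*c + y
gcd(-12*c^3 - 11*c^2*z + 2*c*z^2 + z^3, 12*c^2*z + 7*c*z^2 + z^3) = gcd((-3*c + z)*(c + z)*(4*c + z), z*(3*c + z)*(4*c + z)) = 4*c + z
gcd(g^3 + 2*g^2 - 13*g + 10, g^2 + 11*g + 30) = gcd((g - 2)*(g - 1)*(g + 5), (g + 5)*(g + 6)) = g + 5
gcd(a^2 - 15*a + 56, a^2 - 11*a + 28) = a - 7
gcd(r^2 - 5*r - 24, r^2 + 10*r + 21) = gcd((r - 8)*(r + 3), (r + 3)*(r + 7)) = r + 3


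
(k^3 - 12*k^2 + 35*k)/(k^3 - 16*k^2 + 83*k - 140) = k/(k - 4)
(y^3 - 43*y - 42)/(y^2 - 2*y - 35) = (y^2 + 7*y + 6)/(y + 5)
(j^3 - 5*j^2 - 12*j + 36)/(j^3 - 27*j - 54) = (j - 2)/(j + 3)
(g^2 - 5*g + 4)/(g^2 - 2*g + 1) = (g - 4)/(g - 1)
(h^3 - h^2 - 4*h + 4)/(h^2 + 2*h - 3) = (h^2 - 4)/(h + 3)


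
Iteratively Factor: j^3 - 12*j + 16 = (j - 2)*(j^2 + 2*j - 8) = (j - 2)*(j + 4)*(j - 2)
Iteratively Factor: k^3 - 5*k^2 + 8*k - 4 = (k - 2)*(k^2 - 3*k + 2) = (k - 2)*(k - 1)*(k - 2)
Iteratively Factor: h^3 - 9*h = (h - 3)*(h^2 + 3*h) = h*(h - 3)*(h + 3)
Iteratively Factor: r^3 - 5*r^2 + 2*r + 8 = (r - 4)*(r^2 - r - 2) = (r - 4)*(r - 2)*(r + 1)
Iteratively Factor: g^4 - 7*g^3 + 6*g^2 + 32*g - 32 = (g - 1)*(g^3 - 6*g^2 + 32) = (g - 4)*(g - 1)*(g^2 - 2*g - 8) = (g - 4)*(g - 1)*(g + 2)*(g - 4)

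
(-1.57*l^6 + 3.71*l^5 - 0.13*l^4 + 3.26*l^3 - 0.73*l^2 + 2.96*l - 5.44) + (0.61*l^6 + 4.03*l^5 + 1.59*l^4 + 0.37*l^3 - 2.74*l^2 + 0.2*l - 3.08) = -0.96*l^6 + 7.74*l^5 + 1.46*l^4 + 3.63*l^3 - 3.47*l^2 + 3.16*l - 8.52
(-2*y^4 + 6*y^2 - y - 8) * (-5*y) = 10*y^5 - 30*y^3 + 5*y^2 + 40*y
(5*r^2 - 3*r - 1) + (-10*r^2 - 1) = -5*r^2 - 3*r - 2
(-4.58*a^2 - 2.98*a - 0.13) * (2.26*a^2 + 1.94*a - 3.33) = -10.3508*a^4 - 15.62*a^3 + 9.1764*a^2 + 9.6712*a + 0.4329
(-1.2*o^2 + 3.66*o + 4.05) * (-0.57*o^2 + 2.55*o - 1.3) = 0.684*o^4 - 5.1462*o^3 + 8.5845*o^2 + 5.5695*o - 5.265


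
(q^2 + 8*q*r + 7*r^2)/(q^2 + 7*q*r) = (q + r)/q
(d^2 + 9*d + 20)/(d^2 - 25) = (d + 4)/(d - 5)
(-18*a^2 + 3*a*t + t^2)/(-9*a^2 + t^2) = (6*a + t)/(3*a + t)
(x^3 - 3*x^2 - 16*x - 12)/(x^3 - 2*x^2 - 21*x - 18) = (x + 2)/(x + 3)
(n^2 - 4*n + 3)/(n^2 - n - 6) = (n - 1)/(n + 2)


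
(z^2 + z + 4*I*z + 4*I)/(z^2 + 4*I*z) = (z + 1)/z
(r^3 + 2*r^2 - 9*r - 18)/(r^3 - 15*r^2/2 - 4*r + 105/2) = 2*(r^2 + 5*r + 6)/(2*r^2 - 9*r - 35)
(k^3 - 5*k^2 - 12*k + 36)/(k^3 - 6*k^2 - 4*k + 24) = (k + 3)/(k + 2)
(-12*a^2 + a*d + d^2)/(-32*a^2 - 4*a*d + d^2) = (3*a - d)/(8*a - d)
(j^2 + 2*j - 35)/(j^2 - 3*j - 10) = (j + 7)/(j + 2)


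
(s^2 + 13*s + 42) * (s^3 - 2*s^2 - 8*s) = s^5 + 11*s^4 + 8*s^3 - 188*s^2 - 336*s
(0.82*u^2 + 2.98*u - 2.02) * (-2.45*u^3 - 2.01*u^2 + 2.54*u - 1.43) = -2.009*u^5 - 8.9492*u^4 + 1.042*u^3 + 10.4568*u^2 - 9.3922*u + 2.8886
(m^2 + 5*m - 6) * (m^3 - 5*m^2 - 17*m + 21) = m^5 - 48*m^3 - 34*m^2 + 207*m - 126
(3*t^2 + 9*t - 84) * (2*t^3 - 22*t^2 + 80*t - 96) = 6*t^5 - 48*t^4 - 126*t^3 + 2280*t^2 - 7584*t + 8064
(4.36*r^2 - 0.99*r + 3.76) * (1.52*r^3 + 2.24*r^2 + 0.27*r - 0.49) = 6.6272*r^5 + 8.2616*r^4 + 4.6748*r^3 + 6.0187*r^2 + 1.5003*r - 1.8424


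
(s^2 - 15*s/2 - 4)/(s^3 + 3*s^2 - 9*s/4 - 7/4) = 2*(s - 8)/(2*s^2 + 5*s - 7)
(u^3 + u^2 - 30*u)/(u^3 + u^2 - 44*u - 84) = u*(u - 5)/(u^2 - 5*u - 14)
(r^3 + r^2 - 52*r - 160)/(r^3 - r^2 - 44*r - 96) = (r + 5)/(r + 3)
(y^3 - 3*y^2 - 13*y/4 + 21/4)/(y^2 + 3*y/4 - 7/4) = (4*y^2 - 8*y - 21)/(4*y + 7)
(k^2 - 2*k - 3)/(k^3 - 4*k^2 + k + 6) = 1/(k - 2)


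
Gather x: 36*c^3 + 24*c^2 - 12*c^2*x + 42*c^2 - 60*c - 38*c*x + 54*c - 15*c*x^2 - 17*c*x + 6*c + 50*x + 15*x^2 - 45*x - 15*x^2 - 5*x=36*c^3 + 66*c^2 - 15*c*x^2 + x*(-12*c^2 - 55*c)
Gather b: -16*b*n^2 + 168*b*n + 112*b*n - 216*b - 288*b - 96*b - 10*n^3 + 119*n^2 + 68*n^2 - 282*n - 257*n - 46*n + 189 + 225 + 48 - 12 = b*(-16*n^2 + 280*n - 600) - 10*n^3 + 187*n^2 - 585*n + 450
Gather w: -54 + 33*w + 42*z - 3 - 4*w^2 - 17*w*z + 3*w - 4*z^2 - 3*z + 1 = -4*w^2 + w*(36 - 17*z) - 4*z^2 + 39*z - 56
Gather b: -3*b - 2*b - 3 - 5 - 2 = -5*b - 10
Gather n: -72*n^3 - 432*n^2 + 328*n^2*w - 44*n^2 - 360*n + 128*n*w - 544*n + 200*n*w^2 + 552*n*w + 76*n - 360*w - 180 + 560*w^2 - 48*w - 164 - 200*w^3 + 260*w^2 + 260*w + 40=-72*n^3 + n^2*(328*w - 476) + n*(200*w^2 + 680*w - 828) - 200*w^3 + 820*w^2 - 148*w - 304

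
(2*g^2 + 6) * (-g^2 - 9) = -2*g^4 - 24*g^2 - 54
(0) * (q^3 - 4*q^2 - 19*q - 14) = 0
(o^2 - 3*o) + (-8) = o^2 - 3*o - 8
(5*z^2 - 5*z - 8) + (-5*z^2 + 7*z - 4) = 2*z - 12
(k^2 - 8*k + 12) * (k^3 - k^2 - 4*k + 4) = k^5 - 9*k^4 + 16*k^3 + 24*k^2 - 80*k + 48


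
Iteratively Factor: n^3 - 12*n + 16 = (n + 4)*(n^2 - 4*n + 4) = (n - 2)*(n + 4)*(n - 2)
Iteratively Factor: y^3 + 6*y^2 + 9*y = (y + 3)*(y^2 + 3*y) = y*(y + 3)*(y + 3)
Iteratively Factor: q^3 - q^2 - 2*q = (q)*(q^2 - q - 2) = q*(q + 1)*(q - 2)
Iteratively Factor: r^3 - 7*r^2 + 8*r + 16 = (r - 4)*(r^2 - 3*r - 4) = (r - 4)^2*(r + 1)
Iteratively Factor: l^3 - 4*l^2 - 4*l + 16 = (l - 4)*(l^2 - 4) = (l - 4)*(l + 2)*(l - 2)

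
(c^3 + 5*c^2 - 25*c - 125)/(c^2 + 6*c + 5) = (c^2 - 25)/(c + 1)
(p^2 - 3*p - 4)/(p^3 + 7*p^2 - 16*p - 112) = (p + 1)/(p^2 + 11*p + 28)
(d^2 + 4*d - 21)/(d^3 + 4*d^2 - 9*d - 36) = (d + 7)/(d^2 + 7*d + 12)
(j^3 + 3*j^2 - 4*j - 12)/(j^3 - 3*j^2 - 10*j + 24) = (j + 2)/(j - 4)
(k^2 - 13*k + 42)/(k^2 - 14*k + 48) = (k - 7)/(k - 8)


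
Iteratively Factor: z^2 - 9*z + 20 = (z - 5)*(z - 4)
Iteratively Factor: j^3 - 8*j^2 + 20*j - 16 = (j - 2)*(j^2 - 6*j + 8) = (j - 4)*(j - 2)*(j - 2)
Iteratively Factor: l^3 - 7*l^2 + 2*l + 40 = (l + 2)*(l^2 - 9*l + 20) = (l - 4)*(l + 2)*(l - 5)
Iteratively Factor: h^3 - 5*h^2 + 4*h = (h - 4)*(h^2 - h) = (h - 4)*(h - 1)*(h)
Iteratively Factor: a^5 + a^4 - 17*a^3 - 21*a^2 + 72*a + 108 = (a + 2)*(a^4 - a^3 - 15*a^2 + 9*a + 54) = (a + 2)*(a + 3)*(a^3 - 4*a^2 - 3*a + 18) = (a - 3)*(a + 2)*(a + 3)*(a^2 - a - 6) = (a - 3)^2*(a + 2)*(a + 3)*(a + 2)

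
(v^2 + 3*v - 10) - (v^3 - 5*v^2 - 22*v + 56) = -v^3 + 6*v^2 + 25*v - 66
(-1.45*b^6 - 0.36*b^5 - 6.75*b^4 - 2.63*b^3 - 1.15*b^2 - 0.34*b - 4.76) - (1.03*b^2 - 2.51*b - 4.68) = -1.45*b^6 - 0.36*b^5 - 6.75*b^4 - 2.63*b^3 - 2.18*b^2 + 2.17*b - 0.0800000000000001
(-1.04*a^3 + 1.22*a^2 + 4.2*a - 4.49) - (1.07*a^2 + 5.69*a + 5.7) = -1.04*a^3 + 0.15*a^2 - 1.49*a - 10.19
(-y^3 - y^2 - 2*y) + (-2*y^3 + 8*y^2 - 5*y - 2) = -3*y^3 + 7*y^2 - 7*y - 2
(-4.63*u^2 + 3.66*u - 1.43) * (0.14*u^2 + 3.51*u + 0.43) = -0.6482*u^4 - 15.7389*u^3 + 10.6555*u^2 - 3.4455*u - 0.6149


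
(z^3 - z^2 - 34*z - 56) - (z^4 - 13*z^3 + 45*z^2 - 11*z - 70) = -z^4 + 14*z^3 - 46*z^2 - 23*z + 14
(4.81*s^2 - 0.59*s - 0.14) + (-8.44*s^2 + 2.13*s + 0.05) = -3.63*s^2 + 1.54*s - 0.09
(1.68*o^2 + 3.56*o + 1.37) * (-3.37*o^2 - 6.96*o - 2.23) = -5.6616*o^4 - 23.69*o^3 - 33.1409*o^2 - 17.474*o - 3.0551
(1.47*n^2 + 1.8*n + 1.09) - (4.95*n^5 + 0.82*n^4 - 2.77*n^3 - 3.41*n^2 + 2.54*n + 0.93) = -4.95*n^5 - 0.82*n^4 + 2.77*n^3 + 4.88*n^2 - 0.74*n + 0.16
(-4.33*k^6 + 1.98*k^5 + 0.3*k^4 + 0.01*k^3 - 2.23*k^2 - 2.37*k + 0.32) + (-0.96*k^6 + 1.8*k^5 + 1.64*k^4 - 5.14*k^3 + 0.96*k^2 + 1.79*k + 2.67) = -5.29*k^6 + 3.78*k^5 + 1.94*k^4 - 5.13*k^3 - 1.27*k^2 - 0.58*k + 2.99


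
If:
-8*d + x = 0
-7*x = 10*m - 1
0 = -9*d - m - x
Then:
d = -1/114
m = 17/114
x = -4/57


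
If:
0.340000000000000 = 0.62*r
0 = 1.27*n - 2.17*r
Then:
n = 0.94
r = 0.55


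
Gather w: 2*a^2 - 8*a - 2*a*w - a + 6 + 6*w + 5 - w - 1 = 2*a^2 - 9*a + w*(5 - 2*a) + 10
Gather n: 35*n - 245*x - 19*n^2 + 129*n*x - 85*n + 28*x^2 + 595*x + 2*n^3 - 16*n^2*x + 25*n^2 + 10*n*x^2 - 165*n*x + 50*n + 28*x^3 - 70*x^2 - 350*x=2*n^3 + n^2*(6 - 16*x) + n*(10*x^2 - 36*x) + 28*x^3 - 42*x^2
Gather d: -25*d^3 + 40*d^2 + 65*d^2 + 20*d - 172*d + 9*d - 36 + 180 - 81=-25*d^3 + 105*d^2 - 143*d + 63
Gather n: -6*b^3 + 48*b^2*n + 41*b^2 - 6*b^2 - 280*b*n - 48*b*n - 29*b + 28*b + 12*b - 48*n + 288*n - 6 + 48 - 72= -6*b^3 + 35*b^2 + 11*b + n*(48*b^2 - 328*b + 240) - 30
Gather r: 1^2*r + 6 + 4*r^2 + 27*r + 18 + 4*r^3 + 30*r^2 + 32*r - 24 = 4*r^3 + 34*r^2 + 60*r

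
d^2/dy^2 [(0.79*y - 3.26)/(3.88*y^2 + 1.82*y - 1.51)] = ((22.422 - 18.3912*y)*(3.88*y^2 + 1.82*y - 1.51) + (0.79*y - 3.26)*(7.76*y + 1.82)*(15.52*y + 3.64))/(3.88*y^2 + 1.82*y - 1.51)^3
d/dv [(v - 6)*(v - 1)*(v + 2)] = 3*v^2 - 10*v - 8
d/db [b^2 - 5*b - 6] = 2*b - 5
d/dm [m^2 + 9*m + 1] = 2*m + 9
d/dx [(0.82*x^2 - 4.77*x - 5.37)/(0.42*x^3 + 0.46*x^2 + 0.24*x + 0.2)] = (-0.3444*x^4 + 4.0068*x^3 + 9.1572*x^2 + 5.2684*x + 0.3348)/(0.1764*x^6 + 0.3864*x^5 + 0.4132*x^4 + 0.3888*x^3 + 0.2416*x^2 + 0.096*x + 0.04)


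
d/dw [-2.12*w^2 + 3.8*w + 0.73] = 3.8 - 4.24*w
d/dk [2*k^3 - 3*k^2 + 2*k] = 6*k^2 - 6*k + 2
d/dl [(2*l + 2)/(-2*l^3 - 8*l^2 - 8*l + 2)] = (-l^3 - 4*l^2 - 4*l + (l + 1)*(3*l^2 + 8*l + 4) + 1)/(l^3 + 4*l^2 + 4*l - 1)^2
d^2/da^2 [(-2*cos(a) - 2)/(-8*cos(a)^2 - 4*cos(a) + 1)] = 2*(-144*(1 - cos(2*a))^2*cos(a) - 56*(1 - cos(2*a))^2 + 255*cos(a) - 58*cos(2*a) - 132*cos(3*a) + 32*cos(5*a) + 222)/(4*cos(a) + 4*cos(2*a) + 3)^3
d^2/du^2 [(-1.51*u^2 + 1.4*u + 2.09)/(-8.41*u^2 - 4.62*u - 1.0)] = (-315.378364*u^3 - 963.124974*u^2 - 416.587668*u - 38.109792)/(594.823321*u^6 + 980.291466*u^5 + 750.703512*u^4 + 331.736328*u^3 + 89.2632*u^2 + 13.86*u + 1.0)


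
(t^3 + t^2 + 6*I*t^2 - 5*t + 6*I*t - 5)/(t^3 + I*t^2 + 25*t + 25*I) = (t + 1)/(t - 5*I)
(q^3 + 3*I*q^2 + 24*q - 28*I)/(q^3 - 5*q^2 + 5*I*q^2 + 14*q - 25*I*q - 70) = (q - 2*I)/(q - 5)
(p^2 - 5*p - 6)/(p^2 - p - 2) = (p - 6)/(p - 2)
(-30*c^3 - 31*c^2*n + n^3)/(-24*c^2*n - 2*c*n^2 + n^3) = (5*c^2 + 6*c*n + n^2)/(n*(4*c + n))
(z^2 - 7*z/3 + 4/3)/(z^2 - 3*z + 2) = (z - 4/3)/(z - 2)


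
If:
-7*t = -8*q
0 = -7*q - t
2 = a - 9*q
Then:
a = 2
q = 0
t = 0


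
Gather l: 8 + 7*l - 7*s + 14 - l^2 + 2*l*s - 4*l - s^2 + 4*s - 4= -l^2 + l*(2*s + 3) - s^2 - 3*s + 18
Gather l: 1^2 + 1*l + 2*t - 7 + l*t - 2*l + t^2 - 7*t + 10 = l*(t - 1) + t^2 - 5*t + 4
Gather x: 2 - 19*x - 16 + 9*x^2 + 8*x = 9*x^2 - 11*x - 14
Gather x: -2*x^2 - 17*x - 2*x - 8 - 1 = -2*x^2 - 19*x - 9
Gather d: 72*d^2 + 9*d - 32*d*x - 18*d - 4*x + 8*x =72*d^2 + d*(-32*x - 9) + 4*x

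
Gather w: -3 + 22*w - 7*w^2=-7*w^2 + 22*w - 3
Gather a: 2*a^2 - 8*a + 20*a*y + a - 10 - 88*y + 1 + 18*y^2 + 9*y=2*a^2 + a*(20*y - 7) + 18*y^2 - 79*y - 9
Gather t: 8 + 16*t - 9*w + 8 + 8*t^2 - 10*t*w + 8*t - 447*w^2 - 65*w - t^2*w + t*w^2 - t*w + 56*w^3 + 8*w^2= t^2*(8 - w) + t*(w^2 - 11*w + 24) + 56*w^3 - 439*w^2 - 74*w + 16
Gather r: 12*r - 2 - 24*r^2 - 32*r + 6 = -24*r^2 - 20*r + 4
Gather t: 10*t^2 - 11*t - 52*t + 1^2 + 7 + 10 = 10*t^2 - 63*t + 18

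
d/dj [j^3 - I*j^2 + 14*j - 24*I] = 3*j^2 - 2*I*j + 14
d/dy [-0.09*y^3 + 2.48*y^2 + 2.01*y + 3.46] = -0.27*y^2 + 4.96*y + 2.01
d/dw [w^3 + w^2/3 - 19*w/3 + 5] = 3*w^2 + 2*w/3 - 19/3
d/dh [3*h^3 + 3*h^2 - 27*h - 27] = 9*h^2 + 6*h - 27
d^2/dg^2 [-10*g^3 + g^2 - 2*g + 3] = 2 - 60*g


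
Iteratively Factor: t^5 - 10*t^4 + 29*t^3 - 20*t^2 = (t - 4)*(t^4 - 6*t^3 + 5*t^2) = t*(t - 4)*(t^3 - 6*t^2 + 5*t) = t*(t - 4)*(t - 1)*(t^2 - 5*t) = t^2*(t - 4)*(t - 1)*(t - 5)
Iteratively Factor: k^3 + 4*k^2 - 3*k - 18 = (k + 3)*(k^2 + k - 6) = (k + 3)^2*(k - 2)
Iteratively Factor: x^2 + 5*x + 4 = (x + 1)*(x + 4)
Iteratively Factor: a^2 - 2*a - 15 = (a - 5)*(a + 3)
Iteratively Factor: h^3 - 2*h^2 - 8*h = (h - 4)*(h^2 + 2*h) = h*(h - 4)*(h + 2)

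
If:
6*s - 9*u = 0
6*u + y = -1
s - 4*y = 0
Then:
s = -4/17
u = -8/51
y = -1/17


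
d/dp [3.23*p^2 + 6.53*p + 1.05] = 6.46*p + 6.53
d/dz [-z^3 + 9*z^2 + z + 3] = -3*z^2 + 18*z + 1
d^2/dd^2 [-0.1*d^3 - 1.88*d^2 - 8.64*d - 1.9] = -0.6*d - 3.76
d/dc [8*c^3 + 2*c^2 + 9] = 4*c*(6*c + 1)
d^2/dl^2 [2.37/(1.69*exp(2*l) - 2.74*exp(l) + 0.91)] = ((6.4938 - 16.0212*exp(l))*(1.69*exp(2*l) - 2.74*exp(l) + 0.91) + 2.37*(3.38*exp(l) - 2.74)*(6.76*exp(l) - 5.48)*exp(l))*exp(l)/(1.69*exp(2*l) - 2.74*exp(l) + 0.91)^3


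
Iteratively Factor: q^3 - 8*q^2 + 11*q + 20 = (q - 4)*(q^2 - 4*q - 5) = (q - 5)*(q - 4)*(q + 1)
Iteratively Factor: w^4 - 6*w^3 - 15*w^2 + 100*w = (w - 5)*(w^3 - w^2 - 20*w) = (w - 5)^2*(w^2 + 4*w) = w*(w - 5)^2*(w + 4)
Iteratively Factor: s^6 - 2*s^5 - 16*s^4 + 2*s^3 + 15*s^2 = (s + 1)*(s^5 - 3*s^4 - 13*s^3 + 15*s^2) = s*(s + 1)*(s^4 - 3*s^3 - 13*s^2 + 15*s) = s^2*(s + 1)*(s^3 - 3*s^2 - 13*s + 15) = s^2*(s - 5)*(s + 1)*(s^2 + 2*s - 3) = s^2*(s - 5)*(s + 1)*(s + 3)*(s - 1)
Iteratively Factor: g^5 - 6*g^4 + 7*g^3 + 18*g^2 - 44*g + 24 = (g - 1)*(g^4 - 5*g^3 + 2*g^2 + 20*g - 24) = (g - 3)*(g - 1)*(g^3 - 2*g^2 - 4*g + 8) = (g - 3)*(g - 2)*(g - 1)*(g^2 - 4) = (g - 3)*(g - 2)*(g - 1)*(g + 2)*(g - 2)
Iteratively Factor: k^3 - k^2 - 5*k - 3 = (k - 3)*(k^2 + 2*k + 1) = (k - 3)*(k + 1)*(k + 1)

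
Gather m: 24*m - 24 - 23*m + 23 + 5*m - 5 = 6*m - 6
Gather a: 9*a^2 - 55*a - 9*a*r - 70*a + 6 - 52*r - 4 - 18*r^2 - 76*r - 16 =9*a^2 + a*(-9*r - 125) - 18*r^2 - 128*r - 14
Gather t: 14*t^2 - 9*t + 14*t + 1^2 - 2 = 14*t^2 + 5*t - 1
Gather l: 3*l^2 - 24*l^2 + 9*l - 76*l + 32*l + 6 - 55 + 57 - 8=-21*l^2 - 35*l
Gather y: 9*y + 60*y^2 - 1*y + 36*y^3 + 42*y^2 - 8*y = 36*y^3 + 102*y^2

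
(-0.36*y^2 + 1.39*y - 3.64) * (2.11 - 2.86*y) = 1.0296*y^3 - 4.735*y^2 + 13.3433*y - 7.6804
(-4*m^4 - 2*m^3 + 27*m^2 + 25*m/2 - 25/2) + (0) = -4*m^4 - 2*m^3 + 27*m^2 + 25*m/2 - 25/2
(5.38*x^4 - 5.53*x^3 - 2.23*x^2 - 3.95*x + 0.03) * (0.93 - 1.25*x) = -6.725*x^5 + 11.9159*x^4 - 2.3554*x^3 + 2.8636*x^2 - 3.711*x + 0.0279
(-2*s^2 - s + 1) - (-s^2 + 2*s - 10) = -s^2 - 3*s + 11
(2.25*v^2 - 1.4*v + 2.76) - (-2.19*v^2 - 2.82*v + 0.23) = 4.44*v^2 + 1.42*v + 2.53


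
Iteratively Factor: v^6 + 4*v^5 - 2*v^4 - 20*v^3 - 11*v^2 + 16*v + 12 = (v + 1)*(v^5 + 3*v^4 - 5*v^3 - 15*v^2 + 4*v + 12) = (v - 2)*(v + 1)*(v^4 + 5*v^3 + 5*v^2 - 5*v - 6) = (v - 2)*(v + 1)*(v + 2)*(v^3 + 3*v^2 - v - 3) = (v - 2)*(v - 1)*(v + 1)*(v + 2)*(v^2 + 4*v + 3) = (v - 2)*(v - 1)*(v + 1)*(v + 2)*(v + 3)*(v + 1)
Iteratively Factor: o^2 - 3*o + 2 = (o - 1)*(o - 2)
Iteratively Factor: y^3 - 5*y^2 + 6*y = (y)*(y^2 - 5*y + 6) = y*(y - 3)*(y - 2)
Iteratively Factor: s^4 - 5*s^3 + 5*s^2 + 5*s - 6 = (s - 1)*(s^3 - 4*s^2 + s + 6) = (s - 1)*(s + 1)*(s^2 - 5*s + 6) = (s - 2)*(s - 1)*(s + 1)*(s - 3)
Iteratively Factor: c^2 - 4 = (c - 2)*(c + 2)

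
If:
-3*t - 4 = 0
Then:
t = -4/3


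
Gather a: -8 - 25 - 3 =-36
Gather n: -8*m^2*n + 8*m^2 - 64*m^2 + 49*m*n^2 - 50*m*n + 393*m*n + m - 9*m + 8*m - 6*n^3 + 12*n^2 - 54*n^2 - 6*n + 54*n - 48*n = -56*m^2 - 6*n^3 + n^2*(49*m - 42) + n*(-8*m^2 + 343*m)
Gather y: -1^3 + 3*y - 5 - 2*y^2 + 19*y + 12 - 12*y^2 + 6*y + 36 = -14*y^2 + 28*y + 42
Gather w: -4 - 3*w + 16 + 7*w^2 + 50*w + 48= 7*w^2 + 47*w + 60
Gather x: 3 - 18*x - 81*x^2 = -81*x^2 - 18*x + 3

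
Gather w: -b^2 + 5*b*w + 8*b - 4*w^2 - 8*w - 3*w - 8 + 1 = -b^2 + 8*b - 4*w^2 + w*(5*b - 11) - 7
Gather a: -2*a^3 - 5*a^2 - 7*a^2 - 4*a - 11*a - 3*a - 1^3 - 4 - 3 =-2*a^3 - 12*a^2 - 18*a - 8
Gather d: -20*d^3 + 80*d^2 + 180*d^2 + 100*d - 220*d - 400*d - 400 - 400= -20*d^3 + 260*d^2 - 520*d - 800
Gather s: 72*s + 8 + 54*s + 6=126*s + 14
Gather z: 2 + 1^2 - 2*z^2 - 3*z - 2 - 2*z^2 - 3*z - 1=-4*z^2 - 6*z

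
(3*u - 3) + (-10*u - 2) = -7*u - 5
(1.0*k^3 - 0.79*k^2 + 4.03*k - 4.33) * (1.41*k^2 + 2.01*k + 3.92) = 1.41*k^5 + 0.8961*k^4 + 8.0144*k^3 - 1.1018*k^2 + 7.0943*k - 16.9736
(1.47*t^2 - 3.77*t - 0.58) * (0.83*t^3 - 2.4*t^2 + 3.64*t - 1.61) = 1.2201*t^5 - 6.6571*t^4 + 13.9174*t^3 - 14.6975*t^2 + 3.9585*t + 0.9338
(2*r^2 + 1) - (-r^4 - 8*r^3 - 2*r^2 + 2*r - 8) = r^4 + 8*r^3 + 4*r^2 - 2*r + 9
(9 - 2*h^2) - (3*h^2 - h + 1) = -5*h^2 + h + 8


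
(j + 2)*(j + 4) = j^2 + 6*j + 8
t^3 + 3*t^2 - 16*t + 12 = (t - 2)*(t - 1)*(t + 6)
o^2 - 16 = (o - 4)*(o + 4)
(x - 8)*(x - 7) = x^2 - 15*x + 56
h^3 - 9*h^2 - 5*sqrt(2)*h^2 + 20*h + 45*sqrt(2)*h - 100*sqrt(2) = (h - 5)*(h - 4)*(h - 5*sqrt(2))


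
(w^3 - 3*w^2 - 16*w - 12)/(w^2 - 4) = (w^2 - 5*w - 6)/(w - 2)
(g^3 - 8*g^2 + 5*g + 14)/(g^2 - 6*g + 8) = (g^2 - 6*g - 7)/(g - 4)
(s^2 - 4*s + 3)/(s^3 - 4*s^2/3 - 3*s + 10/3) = 3*(s - 3)/(3*s^2 - s - 10)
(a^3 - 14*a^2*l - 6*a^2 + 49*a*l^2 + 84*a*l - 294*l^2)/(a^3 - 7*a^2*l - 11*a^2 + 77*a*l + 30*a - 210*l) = (a - 7*l)/(a - 5)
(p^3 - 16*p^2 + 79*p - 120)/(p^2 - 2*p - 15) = (p^2 - 11*p + 24)/(p + 3)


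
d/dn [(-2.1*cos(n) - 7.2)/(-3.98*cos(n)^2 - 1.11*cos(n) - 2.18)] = (8.358*cos(n)^2 + 57.312*cos(n) + 3.414)*sin(n)/(15.8404*cos(n)^4 + 8.8356*cos(n)^3 + 18.5849*cos(n)^2 + 4.8396*cos(n) + 4.7524)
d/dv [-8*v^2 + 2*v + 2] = 2 - 16*v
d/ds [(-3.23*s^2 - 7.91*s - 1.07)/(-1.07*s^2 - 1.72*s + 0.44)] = (-2.9081*s^2 - 5.1322*s - 5.3208)/(1.1449*s^4 + 3.6808*s^3 + 2.0168*s^2 - 1.5136*s + 0.1936)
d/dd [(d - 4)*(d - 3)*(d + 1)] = 3*d^2 - 12*d + 5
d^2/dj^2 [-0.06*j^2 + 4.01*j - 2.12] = -0.120000000000000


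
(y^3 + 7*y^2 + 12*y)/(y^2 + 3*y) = y + 4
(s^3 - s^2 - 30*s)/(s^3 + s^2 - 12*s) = (s^2 - s - 30)/(s^2 + s - 12)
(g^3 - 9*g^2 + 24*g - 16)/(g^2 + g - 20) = (g^2 - 5*g + 4)/(g + 5)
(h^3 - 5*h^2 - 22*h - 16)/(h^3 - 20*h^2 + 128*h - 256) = (h^2 + 3*h + 2)/(h^2 - 12*h + 32)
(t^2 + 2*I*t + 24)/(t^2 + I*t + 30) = (t - 4*I)/(t - 5*I)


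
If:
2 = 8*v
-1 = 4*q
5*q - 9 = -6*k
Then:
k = 41/24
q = -1/4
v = 1/4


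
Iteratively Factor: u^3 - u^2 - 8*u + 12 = (u - 2)*(u^2 + u - 6) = (u - 2)*(u + 3)*(u - 2)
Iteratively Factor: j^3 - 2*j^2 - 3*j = (j + 1)*(j^2 - 3*j) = (j - 3)*(j + 1)*(j)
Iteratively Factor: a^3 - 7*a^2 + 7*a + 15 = (a - 5)*(a^2 - 2*a - 3) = (a - 5)*(a - 3)*(a + 1)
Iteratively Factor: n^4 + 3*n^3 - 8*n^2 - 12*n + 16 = (n - 2)*(n^3 + 5*n^2 + 2*n - 8) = (n - 2)*(n + 2)*(n^2 + 3*n - 4) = (n - 2)*(n + 2)*(n + 4)*(n - 1)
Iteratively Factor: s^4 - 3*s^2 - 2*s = (s)*(s^3 - 3*s - 2) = s*(s + 1)*(s^2 - s - 2) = s*(s + 1)^2*(s - 2)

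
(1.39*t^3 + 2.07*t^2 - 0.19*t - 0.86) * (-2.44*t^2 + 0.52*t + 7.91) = -3.3916*t^5 - 4.328*t^4 + 12.5349*t^3 + 18.3733*t^2 - 1.9501*t - 6.8026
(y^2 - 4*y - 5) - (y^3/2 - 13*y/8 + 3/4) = -y^3/2 + y^2 - 19*y/8 - 23/4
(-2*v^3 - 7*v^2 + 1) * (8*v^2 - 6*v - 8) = -16*v^5 - 44*v^4 + 58*v^3 + 64*v^2 - 6*v - 8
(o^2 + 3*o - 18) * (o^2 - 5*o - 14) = o^4 - 2*o^3 - 47*o^2 + 48*o + 252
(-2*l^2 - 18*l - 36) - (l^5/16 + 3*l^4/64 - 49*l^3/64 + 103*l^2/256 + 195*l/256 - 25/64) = -l^5/16 - 3*l^4/64 + 49*l^3/64 - 615*l^2/256 - 4803*l/256 - 2279/64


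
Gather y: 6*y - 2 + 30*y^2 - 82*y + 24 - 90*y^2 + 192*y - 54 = -60*y^2 + 116*y - 32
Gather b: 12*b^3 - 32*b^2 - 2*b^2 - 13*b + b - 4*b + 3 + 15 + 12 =12*b^3 - 34*b^2 - 16*b + 30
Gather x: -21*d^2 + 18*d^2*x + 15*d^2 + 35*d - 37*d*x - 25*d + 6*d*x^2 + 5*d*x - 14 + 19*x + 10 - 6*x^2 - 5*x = -6*d^2 + 10*d + x^2*(6*d - 6) + x*(18*d^2 - 32*d + 14) - 4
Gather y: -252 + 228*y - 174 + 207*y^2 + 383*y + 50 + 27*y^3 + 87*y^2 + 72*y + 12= 27*y^3 + 294*y^2 + 683*y - 364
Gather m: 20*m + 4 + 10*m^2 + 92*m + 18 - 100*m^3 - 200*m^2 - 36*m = -100*m^3 - 190*m^2 + 76*m + 22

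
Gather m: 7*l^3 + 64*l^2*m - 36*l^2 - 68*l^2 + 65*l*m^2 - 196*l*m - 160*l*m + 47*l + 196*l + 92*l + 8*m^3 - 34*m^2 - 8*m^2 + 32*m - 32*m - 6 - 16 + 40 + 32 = 7*l^3 - 104*l^2 + 335*l + 8*m^3 + m^2*(65*l - 42) + m*(64*l^2 - 356*l) + 50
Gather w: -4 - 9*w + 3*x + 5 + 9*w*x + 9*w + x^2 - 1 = 9*w*x + x^2 + 3*x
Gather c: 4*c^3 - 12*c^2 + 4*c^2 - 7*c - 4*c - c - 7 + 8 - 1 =4*c^3 - 8*c^2 - 12*c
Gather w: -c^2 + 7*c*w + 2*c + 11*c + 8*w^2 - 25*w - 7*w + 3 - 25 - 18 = -c^2 + 13*c + 8*w^2 + w*(7*c - 32) - 40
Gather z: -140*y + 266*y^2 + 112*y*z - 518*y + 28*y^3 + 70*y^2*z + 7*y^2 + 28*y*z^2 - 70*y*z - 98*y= 28*y^3 + 273*y^2 + 28*y*z^2 - 756*y + z*(70*y^2 + 42*y)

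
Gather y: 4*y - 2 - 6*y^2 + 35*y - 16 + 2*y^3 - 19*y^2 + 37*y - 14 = 2*y^3 - 25*y^2 + 76*y - 32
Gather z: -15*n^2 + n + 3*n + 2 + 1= -15*n^2 + 4*n + 3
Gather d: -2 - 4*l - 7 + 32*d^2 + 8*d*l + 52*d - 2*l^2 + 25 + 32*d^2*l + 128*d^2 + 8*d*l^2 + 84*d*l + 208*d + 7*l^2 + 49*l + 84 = d^2*(32*l + 160) + d*(8*l^2 + 92*l + 260) + 5*l^2 + 45*l + 100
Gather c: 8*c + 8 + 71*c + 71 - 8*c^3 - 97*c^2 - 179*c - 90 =-8*c^3 - 97*c^2 - 100*c - 11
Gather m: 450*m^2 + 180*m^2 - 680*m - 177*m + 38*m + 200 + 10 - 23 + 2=630*m^2 - 819*m + 189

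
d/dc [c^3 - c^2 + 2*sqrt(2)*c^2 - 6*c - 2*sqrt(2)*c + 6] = 3*c^2 - 2*c + 4*sqrt(2)*c - 6 - 2*sqrt(2)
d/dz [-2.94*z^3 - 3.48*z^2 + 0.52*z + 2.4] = -8.82*z^2 - 6.96*z + 0.52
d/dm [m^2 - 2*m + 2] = 2*m - 2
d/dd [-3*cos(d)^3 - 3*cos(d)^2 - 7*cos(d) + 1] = (9*cos(d)^2 + 6*cos(d) + 7)*sin(d)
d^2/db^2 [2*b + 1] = 0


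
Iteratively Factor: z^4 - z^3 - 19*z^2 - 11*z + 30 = (z + 3)*(z^3 - 4*z^2 - 7*z + 10) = (z + 2)*(z + 3)*(z^2 - 6*z + 5) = (z - 1)*(z + 2)*(z + 3)*(z - 5)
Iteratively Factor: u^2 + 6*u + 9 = (u + 3)*(u + 3)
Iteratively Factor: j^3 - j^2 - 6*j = (j)*(j^2 - j - 6) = j*(j - 3)*(j + 2)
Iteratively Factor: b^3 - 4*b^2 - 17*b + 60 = (b + 4)*(b^2 - 8*b + 15) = (b - 5)*(b + 4)*(b - 3)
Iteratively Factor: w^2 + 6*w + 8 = (w + 4)*(w + 2)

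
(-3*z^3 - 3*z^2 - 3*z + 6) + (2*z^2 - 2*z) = -3*z^3 - z^2 - 5*z + 6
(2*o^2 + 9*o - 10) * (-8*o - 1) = -16*o^3 - 74*o^2 + 71*o + 10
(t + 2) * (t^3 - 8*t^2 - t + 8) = t^4 - 6*t^3 - 17*t^2 + 6*t + 16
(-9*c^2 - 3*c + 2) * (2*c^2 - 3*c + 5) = -18*c^4 + 21*c^3 - 32*c^2 - 21*c + 10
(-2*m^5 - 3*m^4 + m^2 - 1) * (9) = -18*m^5 - 27*m^4 + 9*m^2 - 9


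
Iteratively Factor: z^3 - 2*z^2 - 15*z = (z - 5)*(z^2 + 3*z) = (z - 5)*(z + 3)*(z)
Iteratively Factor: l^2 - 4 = (l + 2)*(l - 2)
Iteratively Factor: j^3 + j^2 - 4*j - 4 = (j - 2)*(j^2 + 3*j + 2) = (j - 2)*(j + 2)*(j + 1)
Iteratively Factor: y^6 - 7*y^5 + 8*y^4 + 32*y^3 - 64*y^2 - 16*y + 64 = (y - 4)*(y^5 - 3*y^4 - 4*y^3 + 16*y^2 - 16) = (y - 4)*(y - 2)*(y^4 - y^3 - 6*y^2 + 4*y + 8) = (y - 4)*(y - 2)^2*(y^3 + y^2 - 4*y - 4) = (y - 4)*(y - 2)^3*(y^2 + 3*y + 2) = (y - 4)*(y - 2)^3*(y + 2)*(y + 1)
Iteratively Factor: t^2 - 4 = (t - 2)*(t + 2)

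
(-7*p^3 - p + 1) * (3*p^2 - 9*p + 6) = -21*p^5 + 63*p^4 - 45*p^3 + 12*p^2 - 15*p + 6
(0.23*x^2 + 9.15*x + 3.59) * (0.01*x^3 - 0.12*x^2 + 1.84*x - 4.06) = 0.0023*x^5 + 0.0639*x^4 - 0.6389*x^3 + 15.4714*x^2 - 30.5434*x - 14.5754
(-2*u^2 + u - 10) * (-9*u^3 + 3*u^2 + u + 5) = 18*u^5 - 15*u^4 + 91*u^3 - 39*u^2 - 5*u - 50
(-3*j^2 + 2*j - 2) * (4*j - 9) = -12*j^3 + 35*j^2 - 26*j + 18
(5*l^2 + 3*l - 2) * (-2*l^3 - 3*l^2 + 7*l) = -10*l^5 - 21*l^4 + 30*l^3 + 27*l^2 - 14*l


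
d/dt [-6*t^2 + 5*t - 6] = 5 - 12*t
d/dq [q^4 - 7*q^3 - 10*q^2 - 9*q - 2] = 4*q^3 - 21*q^2 - 20*q - 9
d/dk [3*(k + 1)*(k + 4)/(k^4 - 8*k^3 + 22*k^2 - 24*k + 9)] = 3*(-2*k^3 - 15*k^2 + 10*k + 47)/(k^6 - 12*k^5 + 57*k^4 - 136*k^3 + 171*k^2 - 108*k + 27)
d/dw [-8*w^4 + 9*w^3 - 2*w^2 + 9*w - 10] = -32*w^3 + 27*w^2 - 4*w + 9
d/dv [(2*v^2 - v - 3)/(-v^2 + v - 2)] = (v^2 - 14*v + 5)/(v^4 - 2*v^3 + 5*v^2 - 4*v + 4)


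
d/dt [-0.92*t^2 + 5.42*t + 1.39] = 5.42 - 1.84*t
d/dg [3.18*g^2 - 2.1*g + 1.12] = 6.36*g - 2.1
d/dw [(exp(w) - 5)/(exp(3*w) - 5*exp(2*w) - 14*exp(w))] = 2*(-exp(3*w) + 10*exp(2*w) - 25*exp(w) - 35)*exp(-w)/(exp(4*w) - 10*exp(3*w) - 3*exp(2*w) + 140*exp(w) + 196)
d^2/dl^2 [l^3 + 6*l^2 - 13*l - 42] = 6*l + 12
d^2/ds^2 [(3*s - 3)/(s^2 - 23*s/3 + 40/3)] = 18*((26 - 9*s)*(3*s^2 - 23*s + 40) + (s - 1)*(6*s - 23)^2)/(3*s^2 - 23*s + 40)^3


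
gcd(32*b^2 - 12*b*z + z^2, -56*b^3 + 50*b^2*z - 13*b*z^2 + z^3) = -4*b + z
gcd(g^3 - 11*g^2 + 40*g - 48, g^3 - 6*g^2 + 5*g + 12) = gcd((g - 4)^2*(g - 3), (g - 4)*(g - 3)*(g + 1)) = g^2 - 7*g + 12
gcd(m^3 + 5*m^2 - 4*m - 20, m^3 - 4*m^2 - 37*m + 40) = m + 5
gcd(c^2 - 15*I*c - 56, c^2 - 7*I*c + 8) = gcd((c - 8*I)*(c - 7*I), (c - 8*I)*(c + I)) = c - 8*I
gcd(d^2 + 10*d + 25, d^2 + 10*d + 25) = d^2 + 10*d + 25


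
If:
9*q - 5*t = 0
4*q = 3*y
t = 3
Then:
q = 5/3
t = 3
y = 20/9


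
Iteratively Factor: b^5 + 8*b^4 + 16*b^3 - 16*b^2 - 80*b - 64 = (b + 2)*(b^4 + 6*b^3 + 4*b^2 - 24*b - 32) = (b + 2)*(b + 4)*(b^3 + 2*b^2 - 4*b - 8) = (b - 2)*(b + 2)*(b + 4)*(b^2 + 4*b + 4) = (b - 2)*(b + 2)^2*(b + 4)*(b + 2)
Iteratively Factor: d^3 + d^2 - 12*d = (d - 3)*(d^2 + 4*d) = d*(d - 3)*(d + 4)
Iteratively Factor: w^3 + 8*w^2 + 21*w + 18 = (w + 3)*(w^2 + 5*w + 6) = (w + 3)^2*(w + 2)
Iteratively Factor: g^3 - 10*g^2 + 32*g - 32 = (g - 4)*(g^2 - 6*g + 8) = (g - 4)^2*(g - 2)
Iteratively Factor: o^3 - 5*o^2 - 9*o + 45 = (o + 3)*(o^2 - 8*o + 15) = (o - 5)*(o + 3)*(o - 3)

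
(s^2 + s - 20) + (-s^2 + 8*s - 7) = 9*s - 27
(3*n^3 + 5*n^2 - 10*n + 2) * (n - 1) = 3*n^4 + 2*n^3 - 15*n^2 + 12*n - 2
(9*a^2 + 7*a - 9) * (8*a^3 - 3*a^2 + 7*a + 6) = 72*a^5 + 29*a^4 - 30*a^3 + 130*a^2 - 21*a - 54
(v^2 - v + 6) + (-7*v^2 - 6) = -6*v^2 - v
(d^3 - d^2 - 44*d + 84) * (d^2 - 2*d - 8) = d^5 - 3*d^4 - 50*d^3 + 180*d^2 + 184*d - 672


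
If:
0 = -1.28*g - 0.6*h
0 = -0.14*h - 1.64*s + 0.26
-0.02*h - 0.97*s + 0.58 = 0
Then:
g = 3.18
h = -6.79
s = 0.74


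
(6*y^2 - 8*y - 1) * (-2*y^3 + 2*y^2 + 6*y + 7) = -12*y^5 + 28*y^4 + 22*y^3 - 8*y^2 - 62*y - 7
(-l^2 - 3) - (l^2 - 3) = -2*l^2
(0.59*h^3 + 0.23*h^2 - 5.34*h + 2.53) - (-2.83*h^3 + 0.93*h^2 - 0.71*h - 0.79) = 3.42*h^3 - 0.7*h^2 - 4.63*h + 3.32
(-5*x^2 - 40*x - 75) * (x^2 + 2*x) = -5*x^4 - 50*x^3 - 155*x^2 - 150*x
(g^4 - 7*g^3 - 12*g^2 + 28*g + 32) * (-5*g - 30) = -5*g^5 + 5*g^4 + 270*g^3 + 220*g^2 - 1000*g - 960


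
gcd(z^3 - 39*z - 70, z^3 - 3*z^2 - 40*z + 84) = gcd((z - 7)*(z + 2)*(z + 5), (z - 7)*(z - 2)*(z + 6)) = z - 7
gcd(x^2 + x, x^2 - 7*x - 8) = x + 1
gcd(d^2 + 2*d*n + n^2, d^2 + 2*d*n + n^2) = d^2 + 2*d*n + n^2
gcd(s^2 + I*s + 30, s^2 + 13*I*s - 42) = s + 6*I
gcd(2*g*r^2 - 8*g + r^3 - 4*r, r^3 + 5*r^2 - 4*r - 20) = r^2 - 4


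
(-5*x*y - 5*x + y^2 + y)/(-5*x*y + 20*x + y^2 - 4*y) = (y + 1)/(y - 4)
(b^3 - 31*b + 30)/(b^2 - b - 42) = (b^2 - 6*b + 5)/(b - 7)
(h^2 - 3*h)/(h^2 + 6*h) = (h - 3)/(h + 6)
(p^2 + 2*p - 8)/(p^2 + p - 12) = (p - 2)/(p - 3)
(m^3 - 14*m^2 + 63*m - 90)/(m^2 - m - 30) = (m^2 - 8*m + 15)/(m + 5)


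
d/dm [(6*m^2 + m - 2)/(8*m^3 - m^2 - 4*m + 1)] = (-48*m^4 - 16*m^3 + 25*m^2 + 8*m - 7)/(64*m^6 - 16*m^5 - 63*m^4 + 24*m^3 + 14*m^2 - 8*m + 1)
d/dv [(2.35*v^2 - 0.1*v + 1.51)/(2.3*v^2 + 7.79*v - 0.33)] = (18.5365*v^2 - 8.497*v - 11.7299)/(5.29*v^4 + 35.834*v^3 + 59.1661*v^2 - 5.1414*v + 0.1089)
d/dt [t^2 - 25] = 2*t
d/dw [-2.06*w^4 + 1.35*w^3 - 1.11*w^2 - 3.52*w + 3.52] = -8.24*w^3 + 4.05*w^2 - 2.22*w - 3.52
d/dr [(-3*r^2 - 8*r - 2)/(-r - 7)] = 3*(r^2 + 14*r + 18)/(r^2 + 14*r + 49)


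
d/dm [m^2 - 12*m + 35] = 2*m - 12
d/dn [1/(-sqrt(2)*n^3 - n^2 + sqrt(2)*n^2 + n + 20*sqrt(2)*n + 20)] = (3*sqrt(2)*n^2 - 2*sqrt(2)*n + 2*n - 20*sqrt(2) - 1)/(-sqrt(2)*n^3 - n^2 + sqrt(2)*n^2 + n + 20*sqrt(2)*n + 20)^2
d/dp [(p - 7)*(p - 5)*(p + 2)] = 3*p^2 - 20*p + 11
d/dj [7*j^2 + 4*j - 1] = 14*j + 4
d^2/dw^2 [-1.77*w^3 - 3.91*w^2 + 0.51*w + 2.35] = -10.62*w - 7.82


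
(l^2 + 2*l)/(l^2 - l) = (l + 2)/(l - 1)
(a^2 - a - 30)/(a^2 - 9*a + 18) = (a + 5)/(a - 3)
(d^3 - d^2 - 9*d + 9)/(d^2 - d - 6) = (d^2 + 2*d - 3)/(d + 2)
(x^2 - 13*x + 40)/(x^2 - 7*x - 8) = (x - 5)/(x + 1)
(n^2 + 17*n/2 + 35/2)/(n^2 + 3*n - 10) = (n + 7/2)/(n - 2)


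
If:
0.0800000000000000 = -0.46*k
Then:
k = -0.17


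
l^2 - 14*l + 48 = (l - 8)*(l - 6)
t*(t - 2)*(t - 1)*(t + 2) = t^4 - t^3 - 4*t^2 + 4*t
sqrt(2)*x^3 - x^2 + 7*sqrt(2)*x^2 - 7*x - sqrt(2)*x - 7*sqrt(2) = (x + 7)*(x - sqrt(2))*(sqrt(2)*x + 1)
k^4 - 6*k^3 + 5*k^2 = k^2*(k - 5)*(k - 1)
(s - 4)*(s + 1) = s^2 - 3*s - 4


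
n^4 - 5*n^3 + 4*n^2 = n^2*(n - 4)*(n - 1)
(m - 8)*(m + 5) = m^2 - 3*m - 40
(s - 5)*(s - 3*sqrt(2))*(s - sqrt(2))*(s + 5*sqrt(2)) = s^4 - 5*s^3 + sqrt(2)*s^3 - 34*s^2 - 5*sqrt(2)*s^2 + 30*sqrt(2)*s + 170*s - 150*sqrt(2)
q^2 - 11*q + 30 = (q - 6)*(q - 5)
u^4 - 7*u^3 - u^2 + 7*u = u*(u - 7)*(u - 1)*(u + 1)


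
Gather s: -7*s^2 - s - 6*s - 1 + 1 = -7*s^2 - 7*s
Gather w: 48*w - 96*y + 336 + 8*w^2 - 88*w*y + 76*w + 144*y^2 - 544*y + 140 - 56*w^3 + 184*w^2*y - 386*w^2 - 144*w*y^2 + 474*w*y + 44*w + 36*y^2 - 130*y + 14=-56*w^3 + w^2*(184*y - 378) + w*(-144*y^2 + 386*y + 168) + 180*y^2 - 770*y + 490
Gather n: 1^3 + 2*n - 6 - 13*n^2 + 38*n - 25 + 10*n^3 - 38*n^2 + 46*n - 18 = 10*n^3 - 51*n^2 + 86*n - 48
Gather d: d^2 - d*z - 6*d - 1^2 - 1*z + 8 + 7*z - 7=d^2 + d*(-z - 6) + 6*z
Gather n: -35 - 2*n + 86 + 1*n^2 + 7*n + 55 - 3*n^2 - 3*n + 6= -2*n^2 + 2*n + 112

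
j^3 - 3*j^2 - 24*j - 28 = (j - 7)*(j + 2)^2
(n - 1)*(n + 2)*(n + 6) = n^3 + 7*n^2 + 4*n - 12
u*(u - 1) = u^2 - u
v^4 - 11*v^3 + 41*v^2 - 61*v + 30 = (v - 5)*(v - 3)*(v - 2)*(v - 1)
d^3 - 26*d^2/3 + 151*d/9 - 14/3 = (d - 6)*(d - 7/3)*(d - 1/3)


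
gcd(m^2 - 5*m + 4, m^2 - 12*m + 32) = m - 4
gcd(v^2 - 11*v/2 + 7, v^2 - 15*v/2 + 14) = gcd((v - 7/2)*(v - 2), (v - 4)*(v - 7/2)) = v - 7/2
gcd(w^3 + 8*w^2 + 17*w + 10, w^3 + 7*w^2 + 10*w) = w^2 + 7*w + 10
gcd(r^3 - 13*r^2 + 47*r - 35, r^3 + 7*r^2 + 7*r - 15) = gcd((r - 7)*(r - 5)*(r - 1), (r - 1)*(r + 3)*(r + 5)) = r - 1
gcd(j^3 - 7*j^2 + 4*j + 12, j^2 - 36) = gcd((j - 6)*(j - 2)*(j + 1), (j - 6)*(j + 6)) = j - 6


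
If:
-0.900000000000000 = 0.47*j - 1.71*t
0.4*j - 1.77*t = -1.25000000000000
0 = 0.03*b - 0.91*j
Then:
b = 111.67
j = 3.68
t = 1.54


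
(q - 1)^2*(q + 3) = q^3 + q^2 - 5*q + 3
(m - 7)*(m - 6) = m^2 - 13*m + 42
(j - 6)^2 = j^2 - 12*j + 36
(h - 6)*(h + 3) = h^2 - 3*h - 18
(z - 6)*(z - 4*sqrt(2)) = z^2 - 6*z - 4*sqrt(2)*z + 24*sqrt(2)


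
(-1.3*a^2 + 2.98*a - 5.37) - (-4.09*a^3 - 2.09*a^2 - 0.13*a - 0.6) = 4.09*a^3 + 0.79*a^2 + 3.11*a - 4.77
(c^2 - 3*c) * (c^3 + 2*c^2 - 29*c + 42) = c^5 - c^4 - 35*c^3 + 129*c^2 - 126*c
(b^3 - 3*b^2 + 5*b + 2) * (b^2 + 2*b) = b^5 - b^4 - b^3 + 12*b^2 + 4*b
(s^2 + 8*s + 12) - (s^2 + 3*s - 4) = 5*s + 16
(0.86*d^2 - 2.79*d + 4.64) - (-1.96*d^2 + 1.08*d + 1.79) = 2.82*d^2 - 3.87*d + 2.85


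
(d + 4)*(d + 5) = d^2 + 9*d + 20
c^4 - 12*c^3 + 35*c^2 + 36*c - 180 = (c - 6)*(c - 5)*(c - 3)*(c + 2)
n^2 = n^2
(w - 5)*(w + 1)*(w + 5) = w^3 + w^2 - 25*w - 25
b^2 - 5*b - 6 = (b - 6)*(b + 1)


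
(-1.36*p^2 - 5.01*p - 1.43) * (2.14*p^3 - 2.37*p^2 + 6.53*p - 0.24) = -2.9104*p^5 - 7.4982*p^4 - 0.0673000000000012*p^3 - 28.9998*p^2 - 8.1355*p + 0.3432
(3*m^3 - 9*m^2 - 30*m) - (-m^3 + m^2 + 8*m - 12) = 4*m^3 - 10*m^2 - 38*m + 12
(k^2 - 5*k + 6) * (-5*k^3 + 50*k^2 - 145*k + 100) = -5*k^5 + 75*k^4 - 425*k^3 + 1125*k^2 - 1370*k + 600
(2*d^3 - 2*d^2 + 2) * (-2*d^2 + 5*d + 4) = -4*d^5 + 14*d^4 - 2*d^3 - 12*d^2 + 10*d + 8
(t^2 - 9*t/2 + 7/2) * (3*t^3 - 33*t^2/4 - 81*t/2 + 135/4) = 3*t^5 - 87*t^4/4 + 57*t^3/8 + 1497*t^2/8 - 2349*t/8 + 945/8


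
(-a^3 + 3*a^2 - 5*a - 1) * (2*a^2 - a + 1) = -2*a^5 + 7*a^4 - 14*a^3 + 6*a^2 - 4*a - 1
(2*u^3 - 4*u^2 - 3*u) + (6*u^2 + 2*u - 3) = 2*u^3 + 2*u^2 - u - 3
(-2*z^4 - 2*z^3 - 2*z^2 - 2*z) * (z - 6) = -2*z^5 + 10*z^4 + 10*z^3 + 10*z^2 + 12*z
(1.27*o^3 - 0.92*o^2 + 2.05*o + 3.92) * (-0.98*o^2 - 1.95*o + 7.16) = -1.2446*o^5 - 1.5749*o^4 + 8.8782*o^3 - 14.4263*o^2 + 7.034*o + 28.0672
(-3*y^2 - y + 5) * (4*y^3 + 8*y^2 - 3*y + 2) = -12*y^5 - 28*y^4 + 21*y^3 + 37*y^2 - 17*y + 10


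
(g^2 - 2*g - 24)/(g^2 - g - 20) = (g - 6)/(g - 5)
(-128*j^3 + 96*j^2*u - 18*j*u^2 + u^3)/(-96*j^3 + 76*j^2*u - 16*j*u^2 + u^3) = (-8*j + u)/(-6*j + u)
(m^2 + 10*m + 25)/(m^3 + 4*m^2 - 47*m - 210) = (m + 5)/(m^2 - m - 42)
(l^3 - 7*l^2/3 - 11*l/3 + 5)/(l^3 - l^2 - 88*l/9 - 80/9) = 3*(l^2 - 4*l + 3)/(3*l^2 - 8*l - 16)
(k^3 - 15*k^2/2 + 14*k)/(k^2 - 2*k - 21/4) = 2*k*(k - 4)/(2*k + 3)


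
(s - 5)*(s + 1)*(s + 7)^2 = s^4 + 10*s^3 - 12*s^2 - 266*s - 245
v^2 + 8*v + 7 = (v + 1)*(v + 7)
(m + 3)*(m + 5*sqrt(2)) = m^2 + 3*m + 5*sqrt(2)*m + 15*sqrt(2)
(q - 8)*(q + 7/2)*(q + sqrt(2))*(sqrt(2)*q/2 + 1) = sqrt(2)*q^4/2 - 9*sqrt(2)*q^3/4 + 2*q^3 - 13*sqrt(2)*q^2 - 9*q^2 - 56*q - 9*sqrt(2)*q/2 - 28*sqrt(2)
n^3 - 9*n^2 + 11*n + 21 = (n - 7)*(n - 3)*(n + 1)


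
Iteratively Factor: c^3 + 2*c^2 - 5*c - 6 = (c + 1)*(c^2 + c - 6) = (c - 2)*(c + 1)*(c + 3)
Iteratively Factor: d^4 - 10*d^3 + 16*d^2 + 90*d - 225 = (d - 3)*(d^3 - 7*d^2 - 5*d + 75) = (d - 5)*(d - 3)*(d^2 - 2*d - 15) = (d - 5)^2*(d - 3)*(d + 3)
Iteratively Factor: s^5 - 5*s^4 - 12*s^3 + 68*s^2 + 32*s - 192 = (s - 2)*(s^4 - 3*s^3 - 18*s^2 + 32*s + 96) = (s - 2)*(s + 3)*(s^3 - 6*s^2 + 32) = (s - 4)*(s - 2)*(s + 3)*(s^2 - 2*s - 8) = (s - 4)*(s - 2)*(s + 2)*(s + 3)*(s - 4)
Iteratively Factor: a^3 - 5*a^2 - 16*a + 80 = (a + 4)*(a^2 - 9*a + 20) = (a - 4)*(a + 4)*(a - 5)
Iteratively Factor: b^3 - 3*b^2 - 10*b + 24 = (b + 3)*(b^2 - 6*b + 8) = (b - 2)*(b + 3)*(b - 4)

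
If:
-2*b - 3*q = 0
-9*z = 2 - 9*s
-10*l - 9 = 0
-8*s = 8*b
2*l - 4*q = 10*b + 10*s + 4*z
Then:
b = 41/300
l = -9/10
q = -41/450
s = -41/300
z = -323/900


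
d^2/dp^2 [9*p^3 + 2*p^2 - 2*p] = 54*p + 4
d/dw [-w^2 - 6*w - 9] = -2*w - 6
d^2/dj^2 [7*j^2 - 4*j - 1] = 14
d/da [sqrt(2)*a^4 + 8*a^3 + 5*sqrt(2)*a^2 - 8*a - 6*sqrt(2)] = 4*sqrt(2)*a^3 + 24*a^2 + 10*sqrt(2)*a - 8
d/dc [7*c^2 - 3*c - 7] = 14*c - 3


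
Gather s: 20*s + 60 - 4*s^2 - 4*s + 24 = -4*s^2 + 16*s + 84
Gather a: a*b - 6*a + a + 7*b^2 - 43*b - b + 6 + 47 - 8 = a*(b - 5) + 7*b^2 - 44*b + 45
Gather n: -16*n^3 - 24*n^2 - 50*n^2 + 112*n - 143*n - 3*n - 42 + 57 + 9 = -16*n^3 - 74*n^2 - 34*n + 24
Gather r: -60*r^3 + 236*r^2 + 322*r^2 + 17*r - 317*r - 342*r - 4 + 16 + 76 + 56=-60*r^3 + 558*r^2 - 642*r + 144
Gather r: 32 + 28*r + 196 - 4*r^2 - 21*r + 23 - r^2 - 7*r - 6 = 245 - 5*r^2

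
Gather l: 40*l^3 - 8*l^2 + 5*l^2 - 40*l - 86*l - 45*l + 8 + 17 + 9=40*l^3 - 3*l^2 - 171*l + 34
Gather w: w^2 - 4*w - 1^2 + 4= w^2 - 4*w + 3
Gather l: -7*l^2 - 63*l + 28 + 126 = -7*l^2 - 63*l + 154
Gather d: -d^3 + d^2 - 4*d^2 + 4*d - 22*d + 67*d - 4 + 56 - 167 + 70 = -d^3 - 3*d^2 + 49*d - 45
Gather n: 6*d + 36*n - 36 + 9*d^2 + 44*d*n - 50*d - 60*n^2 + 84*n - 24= 9*d^2 - 44*d - 60*n^2 + n*(44*d + 120) - 60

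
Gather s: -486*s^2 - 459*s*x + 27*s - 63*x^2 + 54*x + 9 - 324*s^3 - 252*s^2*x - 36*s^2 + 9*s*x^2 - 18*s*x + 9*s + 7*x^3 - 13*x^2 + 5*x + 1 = -324*s^3 + s^2*(-252*x - 522) + s*(9*x^2 - 477*x + 36) + 7*x^3 - 76*x^2 + 59*x + 10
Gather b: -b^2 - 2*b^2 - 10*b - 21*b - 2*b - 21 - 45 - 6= -3*b^2 - 33*b - 72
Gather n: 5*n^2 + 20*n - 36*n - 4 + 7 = 5*n^2 - 16*n + 3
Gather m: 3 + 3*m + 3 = 3*m + 6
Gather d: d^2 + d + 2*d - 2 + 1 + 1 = d^2 + 3*d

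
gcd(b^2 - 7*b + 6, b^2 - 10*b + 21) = 1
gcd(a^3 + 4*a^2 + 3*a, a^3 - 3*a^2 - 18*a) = a^2 + 3*a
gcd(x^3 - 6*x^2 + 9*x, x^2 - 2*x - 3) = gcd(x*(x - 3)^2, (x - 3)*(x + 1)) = x - 3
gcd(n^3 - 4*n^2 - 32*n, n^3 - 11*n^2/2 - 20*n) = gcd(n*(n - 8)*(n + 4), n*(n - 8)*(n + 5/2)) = n^2 - 8*n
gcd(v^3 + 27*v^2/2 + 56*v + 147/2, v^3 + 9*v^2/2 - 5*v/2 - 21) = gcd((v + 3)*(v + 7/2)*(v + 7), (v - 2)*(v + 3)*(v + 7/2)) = v^2 + 13*v/2 + 21/2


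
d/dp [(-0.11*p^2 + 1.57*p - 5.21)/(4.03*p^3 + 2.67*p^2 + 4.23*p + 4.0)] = (0.4433*p^4 - 12.6542*p^3 + 58.3317*p^2 + 26.9414*p + 28.3183)/(16.2409*p^6 + 21.5202*p^5 + 41.2227*p^4 + 54.8282*p^3 + 39.2529*p^2 + 33.84*p + 16.0)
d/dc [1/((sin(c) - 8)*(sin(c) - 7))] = (15 - 2*sin(c))*cos(c)/((sin(c) - 8)^2*(sin(c) - 7)^2)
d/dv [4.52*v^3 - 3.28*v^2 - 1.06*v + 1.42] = 13.56*v^2 - 6.56*v - 1.06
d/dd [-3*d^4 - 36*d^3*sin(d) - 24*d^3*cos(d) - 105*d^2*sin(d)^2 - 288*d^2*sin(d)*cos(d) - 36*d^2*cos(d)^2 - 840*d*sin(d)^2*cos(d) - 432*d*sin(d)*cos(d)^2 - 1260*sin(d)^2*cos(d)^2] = 24*d^3*sin(d) - 36*d^3*cos(d) - 12*d^3 - 108*d^2*sin(d) - 69*d^2*sin(2*d) - 72*d^2*cos(d) - 288*d^2*cos(2*d) + 210*d*sin(d) - 288*d*sin(2*d) - 630*d*sin(3*d) - 108*d*cos(d) + 69*d*cos(2*d) - 324*d*cos(3*d) - 141*d - 108*sin(d) - 108*sin(3*d) - 630*sin(4*d) - 210*cos(d) + 210*cos(3*d)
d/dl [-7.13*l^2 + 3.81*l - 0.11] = 3.81 - 14.26*l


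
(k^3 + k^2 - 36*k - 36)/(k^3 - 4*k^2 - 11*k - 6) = (k + 6)/(k + 1)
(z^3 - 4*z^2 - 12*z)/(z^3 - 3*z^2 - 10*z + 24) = z*(z^2 - 4*z - 12)/(z^3 - 3*z^2 - 10*z + 24)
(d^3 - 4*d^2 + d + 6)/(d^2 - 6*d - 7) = (d^2 - 5*d + 6)/(d - 7)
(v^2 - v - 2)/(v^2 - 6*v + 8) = (v + 1)/(v - 4)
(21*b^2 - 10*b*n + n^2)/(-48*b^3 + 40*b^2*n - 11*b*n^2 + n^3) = (-7*b + n)/(16*b^2 - 8*b*n + n^2)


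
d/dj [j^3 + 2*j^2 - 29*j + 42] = 3*j^2 + 4*j - 29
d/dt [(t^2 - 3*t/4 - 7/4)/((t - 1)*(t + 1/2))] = (t^2 + 10*t - 2)/(4*t^4 - 4*t^3 - 3*t^2 + 2*t + 1)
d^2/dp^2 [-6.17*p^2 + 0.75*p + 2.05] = -12.3400000000000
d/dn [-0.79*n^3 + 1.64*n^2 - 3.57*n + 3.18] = -2.37*n^2 + 3.28*n - 3.57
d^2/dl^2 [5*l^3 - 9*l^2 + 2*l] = 30*l - 18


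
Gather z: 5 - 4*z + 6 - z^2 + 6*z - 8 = -z^2 + 2*z + 3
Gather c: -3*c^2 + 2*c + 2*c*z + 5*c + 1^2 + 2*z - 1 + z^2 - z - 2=-3*c^2 + c*(2*z + 7) + z^2 + z - 2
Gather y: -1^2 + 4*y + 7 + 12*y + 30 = 16*y + 36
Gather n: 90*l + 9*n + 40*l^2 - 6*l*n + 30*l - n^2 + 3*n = 40*l^2 + 120*l - n^2 + n*(12 - 6*l)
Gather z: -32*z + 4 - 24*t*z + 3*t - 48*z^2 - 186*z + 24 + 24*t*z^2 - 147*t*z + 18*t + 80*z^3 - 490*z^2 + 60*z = 21*t + 80*z^3 + z^2*(24*t - 538) + z*(-171*t - 158) + 28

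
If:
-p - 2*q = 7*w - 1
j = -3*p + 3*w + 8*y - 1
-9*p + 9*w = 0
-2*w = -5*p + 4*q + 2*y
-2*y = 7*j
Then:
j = -1/29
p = 65/551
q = 31/1102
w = 65/551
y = 7/58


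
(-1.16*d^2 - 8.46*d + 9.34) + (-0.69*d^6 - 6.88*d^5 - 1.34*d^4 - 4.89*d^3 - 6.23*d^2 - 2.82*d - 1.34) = -0.69*d^6 - 6.88*d^5 - 1.34*d^4 - 4.89*d^3 - 7.39*d^2 - 11.28*d + 8.0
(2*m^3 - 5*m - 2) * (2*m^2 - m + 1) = 4*m^5 - 2*m^4 - 8*m^3 + m^2 - 3*m - 2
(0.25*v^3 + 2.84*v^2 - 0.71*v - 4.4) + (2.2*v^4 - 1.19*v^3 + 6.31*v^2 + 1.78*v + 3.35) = 2.2*v^4 - 0.94*v^3 + 9.15*v^2 + 1.07*v - 1.05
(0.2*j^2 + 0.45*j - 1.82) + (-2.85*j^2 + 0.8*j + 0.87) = -2.65*j^2 + 1.25*j - 0.95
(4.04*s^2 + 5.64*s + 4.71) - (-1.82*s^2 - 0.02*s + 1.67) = 5.86*s^2 + 5.66*s + 3.04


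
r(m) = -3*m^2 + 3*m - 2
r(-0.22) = -2.81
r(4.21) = -42.54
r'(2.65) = -12.90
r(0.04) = -1.88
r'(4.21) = -22.26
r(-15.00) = -722.00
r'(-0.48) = 5.88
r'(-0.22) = 4.32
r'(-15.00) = 93.00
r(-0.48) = -4.13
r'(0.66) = -0.96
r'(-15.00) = 93.00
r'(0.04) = 2.76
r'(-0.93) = 8.58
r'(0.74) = -1.44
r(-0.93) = -7.38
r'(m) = 3 - 6*m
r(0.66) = -1.33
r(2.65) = -15.12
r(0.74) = -1.42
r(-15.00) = -722.00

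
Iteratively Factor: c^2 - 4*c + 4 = (c - 2)*(c - 2)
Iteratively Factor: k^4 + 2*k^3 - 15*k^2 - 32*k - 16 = (k + 1)*(k^3 + k^2 - 16*k - 16) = (k + 1)^2*(k^2 - 16) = (k - 4)*(k + 1)^2*(k + 4)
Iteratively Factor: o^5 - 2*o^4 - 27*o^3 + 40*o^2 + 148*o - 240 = (o - 2)*(o^4 - 27*o^2 - 14*o + 120) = (o - 5)*(o - 2)*(o^3 + 5*o^2 - 2*o - 24) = (o - 5)*(o - 2)*(o + 3)*(o^2 + 2*o - 8) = (o - 5)*(o - 2)*(o + 3)*(o + 4)*(o - 2)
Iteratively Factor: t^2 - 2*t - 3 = (t - 3)*(t + 1)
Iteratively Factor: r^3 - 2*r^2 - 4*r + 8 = (r - 2)*(r^2 - 4) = (r - 2)*(r + 2)*(r - 2)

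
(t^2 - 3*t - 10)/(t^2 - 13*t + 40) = (t + 2)/(t - 8)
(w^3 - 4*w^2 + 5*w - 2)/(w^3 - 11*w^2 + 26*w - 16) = (w - 1)/(w - 8)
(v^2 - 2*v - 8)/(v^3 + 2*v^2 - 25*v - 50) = (v - 4)/(v^2 - 25)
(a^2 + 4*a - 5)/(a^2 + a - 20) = (a - 1)/(a - 4)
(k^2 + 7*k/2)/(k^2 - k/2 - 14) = k/(k - 4)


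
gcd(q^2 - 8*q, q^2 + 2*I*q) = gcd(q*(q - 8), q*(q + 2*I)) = q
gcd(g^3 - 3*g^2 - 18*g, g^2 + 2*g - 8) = 1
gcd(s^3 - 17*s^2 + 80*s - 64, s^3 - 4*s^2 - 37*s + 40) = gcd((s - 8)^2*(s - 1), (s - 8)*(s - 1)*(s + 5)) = s^2 - 9*s + 8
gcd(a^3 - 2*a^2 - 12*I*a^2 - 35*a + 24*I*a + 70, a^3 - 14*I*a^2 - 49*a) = a - 7*I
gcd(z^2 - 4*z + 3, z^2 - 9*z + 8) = z - 1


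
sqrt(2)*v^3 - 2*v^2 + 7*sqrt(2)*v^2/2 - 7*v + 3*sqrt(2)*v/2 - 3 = (v + 3)*(v - sqrt(2))*(sqrt(2)*v + sqrt(2)/2)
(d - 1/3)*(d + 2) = d^2 + 5*d/3 - 2/3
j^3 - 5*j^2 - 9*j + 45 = (j - 5)*(j - 3)*(j + 3)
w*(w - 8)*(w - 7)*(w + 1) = w^4 - 14*w^3 + 41*w^2 + 56*w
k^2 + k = k*(k + 1)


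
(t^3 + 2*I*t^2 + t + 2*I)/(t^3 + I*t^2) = 1 + I/t + 2/t^2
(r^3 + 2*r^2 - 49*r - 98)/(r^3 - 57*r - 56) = (r^2 - 5*r - 14)/(r^2 - 7*r - 8)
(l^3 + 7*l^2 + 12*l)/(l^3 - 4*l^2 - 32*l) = (l + 3)/(l - 8)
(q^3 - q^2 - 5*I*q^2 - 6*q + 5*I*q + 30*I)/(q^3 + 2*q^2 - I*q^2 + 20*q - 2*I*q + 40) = (q - 3)/(q + 4*I)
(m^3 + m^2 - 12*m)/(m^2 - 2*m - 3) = m*(m + 4)/(m + 1)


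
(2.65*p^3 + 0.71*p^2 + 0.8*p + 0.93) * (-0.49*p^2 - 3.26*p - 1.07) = -1.2985*p^5 - 8.9869*p^4 - 5.5421*p^3 - 3.8234*p^2 - 3.8878*p - 0.9951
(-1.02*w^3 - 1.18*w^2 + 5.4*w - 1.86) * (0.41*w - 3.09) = -0.4182*w^4 + 2.668*w^3 + 5.8602*w^2 - 17.4486*w + 5.7474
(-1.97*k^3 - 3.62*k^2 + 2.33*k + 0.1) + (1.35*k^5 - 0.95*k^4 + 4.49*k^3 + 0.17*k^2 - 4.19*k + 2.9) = 1.35*k^5 - 0.95*k^4 + 2.52*k^3 - 3.45*k^2 - 1.86*k + 3.0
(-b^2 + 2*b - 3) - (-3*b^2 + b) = 2*b^2 + b - 3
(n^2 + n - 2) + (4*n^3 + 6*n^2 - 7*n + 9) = 4*n^3 + 7*n^2 - 6*n + 7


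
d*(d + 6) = d^2 + 6*d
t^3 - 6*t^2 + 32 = (t - 4)^2*(t + 2)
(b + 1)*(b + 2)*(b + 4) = b^3 + 7*b^2 + 14*b + 8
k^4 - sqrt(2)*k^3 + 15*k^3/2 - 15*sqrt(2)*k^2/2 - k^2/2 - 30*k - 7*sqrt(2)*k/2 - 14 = (k + 1/2)*(k + 7)*(k - 2*sqrt(2))*(k + sqrt(2))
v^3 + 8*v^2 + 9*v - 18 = (v - 1)*(v + 3)*(v + 6)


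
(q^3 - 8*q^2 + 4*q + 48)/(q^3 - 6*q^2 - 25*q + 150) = (q^2 - 2*q - 8)/(q^2 - 25)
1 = 1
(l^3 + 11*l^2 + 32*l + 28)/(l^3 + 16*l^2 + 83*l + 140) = (l^2 + 4*l + 4)/(l^2 + 9*l + 20)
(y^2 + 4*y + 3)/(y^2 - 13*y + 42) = (y^2 + 4*y + 3)/(y^2 - 13*y + 42)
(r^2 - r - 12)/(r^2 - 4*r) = (r + 3)/r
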